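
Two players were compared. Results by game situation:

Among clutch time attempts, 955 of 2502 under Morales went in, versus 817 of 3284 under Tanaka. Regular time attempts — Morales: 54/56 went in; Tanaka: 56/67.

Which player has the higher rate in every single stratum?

Clutch time: Morales 955/2502 = 38.2%, Tanaka 817/3284 = 24.9% → Morales
Regular time: Morales 54/56 = 96.4%, Tanaka 56/67 = 83.6% → Morales
Morales has the higher rate in both groups.

Morales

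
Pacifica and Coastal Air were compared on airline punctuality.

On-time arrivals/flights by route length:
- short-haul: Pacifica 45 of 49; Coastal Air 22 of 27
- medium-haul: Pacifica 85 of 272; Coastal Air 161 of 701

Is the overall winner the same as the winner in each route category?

Yes

Short-haul: Pacifica 45/49 = 91.8%, Coastal Air 22/27 = 81.5% → Pacifica
Medium-haul: Pacifica 85/272 = 31.2%, Coastal Air 161/701 = 23.0% → Pacifica
Overall: Pacifica 130/321 = 40.5%, Coastal Air 183/728 = 25.1% → Pacifica
Pacifica wins overall and in every route group — no reversal.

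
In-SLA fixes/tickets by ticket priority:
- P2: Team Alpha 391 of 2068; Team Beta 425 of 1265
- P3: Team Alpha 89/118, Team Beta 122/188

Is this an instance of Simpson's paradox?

No

P2: Team Alpha 391/2068 = 18.9%, Team Beta 425/1265 = 33.6% → Team Beta
P3: Team Alpha 89/118 = 75.4%, Team Beta 122/188 = 64.9% → Team Alpha
Overall: Team Alpha 480/2186 = 22.0%, Team Beta 547/1453 = 37.6% → Team Beta
Neither sweeps: Team Alpha wins 1 of 2 groups, Team Beta wins 1. Team Beta wins overall but not every group — no Simpson reversal.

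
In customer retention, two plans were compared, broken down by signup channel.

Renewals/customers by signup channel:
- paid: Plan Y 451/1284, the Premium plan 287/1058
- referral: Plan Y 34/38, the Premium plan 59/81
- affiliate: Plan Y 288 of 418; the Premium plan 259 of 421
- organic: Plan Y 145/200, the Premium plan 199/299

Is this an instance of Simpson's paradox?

Paid: Plan Y 451/1284 = 35.1%, the Premium plan 287/1058 = 27.1% → Plan Y
Referral: Plan Y 34/38 = 89.5%, the Premium plan 59/81 = 72.8% → Plan Y
Affiliate: Plan Y 288/418 = 68.9%, the Premium plan 259/421 = 61.5% → Plan Y
Organic: Plan Y 145/200 = 72.5%, the Premium plan 199/299 = 66.6% → Plan Y
Overall: Plan Y 918/1940 = 47.3%, the Premium plan 804/1859 = 43.2% → Plan Y
Plan Y wins overall and in every signup group — no reversal.

No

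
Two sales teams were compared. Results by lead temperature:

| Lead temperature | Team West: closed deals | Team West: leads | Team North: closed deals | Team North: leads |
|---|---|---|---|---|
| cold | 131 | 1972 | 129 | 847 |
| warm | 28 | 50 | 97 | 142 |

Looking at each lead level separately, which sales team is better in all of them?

Cold: Team West 131/1972 = 6.6%, Team North 129/847 = 15.2% → Team North
Warm: Team West 28/50 = 56.0%, Team North 97/142 = 68.3% → Team North
Team North has the higher rate in both groups.

Team North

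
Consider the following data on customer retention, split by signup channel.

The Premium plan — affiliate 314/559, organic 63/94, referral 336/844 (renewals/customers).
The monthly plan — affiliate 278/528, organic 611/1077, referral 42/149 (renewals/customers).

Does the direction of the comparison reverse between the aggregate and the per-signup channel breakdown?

Yes

Affiliate: the Premium plan 314/559 = 56.2%, the monthly plan 278/528 = 52.7% → the Premium plan
Organic: the Premium plan 63/94 = 67.0%, the monthly plan 611/1077 = 56.7% → the Premium plan
Referral: the Premium plan 336/844 = 39.8%, the monthly plan 42/149 = 28.2% → the Premium plan
Overall: the Premium plan 713/1497 = 47.6%, the monthly plan 931/1754 = 53.1% → the monthly plan
The Premium plan wins each signup group but the monthly plan wins overall — the comparison reverses. The Premium plan's customers skew toward referral, which has a lower base rate.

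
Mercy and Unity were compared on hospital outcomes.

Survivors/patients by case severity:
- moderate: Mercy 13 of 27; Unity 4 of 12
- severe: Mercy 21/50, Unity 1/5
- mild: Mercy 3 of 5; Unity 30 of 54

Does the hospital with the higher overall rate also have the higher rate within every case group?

Moderate: Mercy 13/27 = 48.1%, Unity 4/12 = 33.3% → Mercy
Severe: Mercy 21/50 = 42.0%, Unity 1/5 = 20.0% → Mercy
Mild: Mercy 3/5 = 60.0%, Unity 30/54 = 55.6% → Mercy
Overall: Mercy 37/82 = 45.1%, Unity 35/71 = 49.3% → Unity
Mercy wins each case group but Unity wins overall — the comparison reverses. Mercy's patients skew toward severe, which has a lower base rate.

No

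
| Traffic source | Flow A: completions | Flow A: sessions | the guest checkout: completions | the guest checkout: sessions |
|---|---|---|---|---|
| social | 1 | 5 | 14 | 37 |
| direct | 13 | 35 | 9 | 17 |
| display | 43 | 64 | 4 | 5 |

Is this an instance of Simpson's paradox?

Yes

Social: Flow A 1/5 = 20.0%, the guest checkout 14/37 = 37.8% → the guest checkout
Direct: Flow A 13/35 = 37.1%, the guest checkout 9/17 = 52.9% → the guest checkout
Display: Flow A 43/64 = 67.2%, the guest checkout 4/5 = 80.0% → the guest checkout
Overall: Flow A 57/104 = 54.8%, the guest checkout 27/59 = 45.8% → Flow A
The guest checkout wins each traffic group but Flow A wins overall — the comparison reverses. The guest checkout's sessions skew toward social, which has a lower base rate.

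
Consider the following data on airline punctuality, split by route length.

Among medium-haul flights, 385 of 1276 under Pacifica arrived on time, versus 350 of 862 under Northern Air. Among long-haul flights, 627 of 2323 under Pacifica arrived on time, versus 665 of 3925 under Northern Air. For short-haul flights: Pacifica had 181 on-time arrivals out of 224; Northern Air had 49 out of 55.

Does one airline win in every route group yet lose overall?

No

Medium-haul: Pacifica 385/1276 = 30.2%, Northern Air 350/862 = 40.6% → Northern Air
Long-haul: Pacifica 627/2323 = 27.0%, Northern Air 665/3925 = 16.9% → Pacifica
Short-haul: Pacifica 181/224 = 80.8%, Northern Air 49/55 = 89.1% → Northern Air
Overall: Pacifica 1193/3823 = 31.2%, Northern Air 1064/4842 = 22.0% → Pacifica
Neither sweeps: Pacifica wins 1 of 3 groups, Northern Air wins 2. Pacifica wins overall but not every group — no Simpson reversal.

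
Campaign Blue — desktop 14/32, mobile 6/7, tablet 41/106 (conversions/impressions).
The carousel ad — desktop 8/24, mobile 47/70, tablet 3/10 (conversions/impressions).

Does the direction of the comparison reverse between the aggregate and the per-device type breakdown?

Desktop: Campaign Blue 14/32 = 43.8%, the carousel ad 8/24 = 33.3% → Campaign Blue
Mobile: Campaign Blue 6/7 = 85.7%, the carousel ad 47/70 = 67.1% → Campaign Blue
Tablet: Campaign Blue 41/106 = 38.7%, the carousel ad 3/10 = 30.0% → Campaign Blue
Overall: Campaign Blue 61/145 = 42.1%, the carousel ad 58/104 = 55.8% → the carousel ad
Campaign Blue wins each device group but the carousel ad wins overall — the comparison reverses. Campaign Blue's impressions skew toward tablet, which has a lower base rate.

Yes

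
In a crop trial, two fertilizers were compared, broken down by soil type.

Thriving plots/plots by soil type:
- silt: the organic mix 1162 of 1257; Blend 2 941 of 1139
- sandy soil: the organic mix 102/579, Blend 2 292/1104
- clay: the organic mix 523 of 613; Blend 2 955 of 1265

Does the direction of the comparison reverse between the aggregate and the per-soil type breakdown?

Silt: the organic mix 1162/1257 = 92.4%, Blend 2 941/1139 = 82.6% → the organic mix
Sandy soil: the organic mix 102/579 = 17.6%, Blend 2 292/1104 = 26.4% → Blend 2
Clay: the organic mix 523/613 = 85.3%, Blend 2 955/1265 = 75.5% → the organic mix
Overall: the organic mix 1787/2449 = 73.0%, Blend 2 2188/3508 = 62.4% → the organic mix
Neither sweeps: the organic mix wins 2 of 3 groups, Blend 2 wins 1. The organic mix wins overall but not every group — no Simpson reversal.

No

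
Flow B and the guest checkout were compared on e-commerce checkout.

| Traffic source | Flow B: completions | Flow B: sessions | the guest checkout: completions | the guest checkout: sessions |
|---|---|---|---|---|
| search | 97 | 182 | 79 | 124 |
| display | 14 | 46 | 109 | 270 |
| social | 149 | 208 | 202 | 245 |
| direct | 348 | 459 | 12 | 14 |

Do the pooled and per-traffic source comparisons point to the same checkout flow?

Search: Flow B 97/182 = 53.3%, the guest checkout 79/124 = 63.7% → the guest checkout
Display: Flow B 14/46 = 30.4%, the guest checkout 109/270 = 40.4% → the guest checkout
Social: Flow B 149/208 = 71.6%, the guest checkout 202/245 = 82.4% → the guest checkout
Direct: Flow B 348/459 = 75.8%, the guest checkout 12/14 = 85.7% → the guest checkout
Overall: Flow B 608/895 = 67.9%, the guest checkout 402/653 = 61.6% → Flow B
The guest checkout wins each traffic group but Flow B wins overall — the comparison reverses. The guest checkout's sessions skew toward display, which has a lower base rate.

No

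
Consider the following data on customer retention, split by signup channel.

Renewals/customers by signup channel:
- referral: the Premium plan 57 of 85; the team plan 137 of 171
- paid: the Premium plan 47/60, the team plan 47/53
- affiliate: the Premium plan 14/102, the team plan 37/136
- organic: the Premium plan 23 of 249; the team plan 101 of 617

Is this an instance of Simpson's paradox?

No

Referral: the Premium plan 57/85 = 67.1%, the team plan 137/171 = 80.1% → the team plan
Paid: the Premium plan 47/60 = 78.3%, the team plan 47/53 = 88.7% → the team plan
Affiliate: the Premium plan 14/102 = 13.7%, the team plan 37/136 = 27.2% → the team plan
Organic: the Premium plan 23/249 = 9.2%, the team plan 101/617 = 16.4% → the team plan
Overall: the Premium plan 141/496 = 28.4%, the team plan 322/977 = 33.0% → the team plan
The team plan wins overall and in every signup group — no reversal.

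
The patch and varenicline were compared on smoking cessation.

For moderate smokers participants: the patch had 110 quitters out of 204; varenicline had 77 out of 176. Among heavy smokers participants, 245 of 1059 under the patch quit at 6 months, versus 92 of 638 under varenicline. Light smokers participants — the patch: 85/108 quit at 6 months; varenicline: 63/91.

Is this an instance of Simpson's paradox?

No

Moderate smokers: the patch 110/204 = 53.9%, varenicline 77/176 = 43.8% → the patch
Heavy smokers: the patch 245/1059 = 23.1%, varenicline 92/638 = 14.4% → the patch
Light smokers: the patch 85/108 = 78.7%, varenicline 63/91 = 69.2% → the patch
Overall: the patch 440/1371 = 32.1%, varenicline 232/905 = 25.6% → the patch
The patch wins overall and in every dependence group — no reversal.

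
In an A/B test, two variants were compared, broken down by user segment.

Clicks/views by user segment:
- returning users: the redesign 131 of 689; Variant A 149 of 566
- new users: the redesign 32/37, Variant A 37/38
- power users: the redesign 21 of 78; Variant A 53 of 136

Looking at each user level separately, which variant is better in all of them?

Variant A

Returning users: the redesign 131/689 = 19.0%, Variant A 149/566 = 26.3% → Variant A
New users: the redesign 32/37 = 86.5%, Variant A 37/38 = 97.4% → Variant A
Power users: the redesign 21/78 = 26.9%, Variant A 53/136 = 39.0% → Variant A
Variant A has the higher rate in all 3 groups.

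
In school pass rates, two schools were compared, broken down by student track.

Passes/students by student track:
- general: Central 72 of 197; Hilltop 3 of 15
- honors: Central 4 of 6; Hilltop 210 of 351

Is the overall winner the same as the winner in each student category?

No

General: Central 72/197 = 36.5%, Hilltop 3/15 = 20.0% → Central
Honors: Central 4/6 = 66.7%, Hilltop 210/351 = 59.8% → Central
Overall: Central 76/203 = 37.4%, Hilltop 213/366 = 58.2% → Hilltop
Central wins each student group but Hilltop wins overall — the comparison reverses. Central's students skew toward general, which has a lower base rate.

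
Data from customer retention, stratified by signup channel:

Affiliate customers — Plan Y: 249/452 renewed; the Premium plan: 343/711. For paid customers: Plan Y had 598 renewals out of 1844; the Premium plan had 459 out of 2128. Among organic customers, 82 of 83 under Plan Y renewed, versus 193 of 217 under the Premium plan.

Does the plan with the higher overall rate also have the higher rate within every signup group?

Yes

Affiliate: Plan Y 249/452 = 55.1%, the Premium plan 343/711 = 48.2% → Plan Y
Paid: Plan Y 598/1844 = 32.4%, the Premium plan 459/2128 = 21.6% → Plan Y
Organic: Plan Y 82/83 = 98.8%, the Premium plan 193/217 = 88.9% → Plan Y
Overall: Plan Y 929/2379 = 39.1%, the Premium plan 995/3056 = 32.6% → Plan Y
Plan Y wins overall and in every signup group — no reversal.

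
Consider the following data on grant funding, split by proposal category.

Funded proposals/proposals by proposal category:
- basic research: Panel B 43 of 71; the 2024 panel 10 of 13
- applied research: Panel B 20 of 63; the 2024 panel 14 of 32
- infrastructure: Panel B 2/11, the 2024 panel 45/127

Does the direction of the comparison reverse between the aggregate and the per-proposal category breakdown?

Basic research: Panel B 43/71 = 60.6%, the 2024 panel 10/13 = 76.9% → the 2024 panel
Applied research: Panel B 20/63 = 31.7%, the 2024 panel 14/32 = 43.8% → the 2024 panel
Infrastructure: Panel B 2/11 = 18.2%, the 2024 panel 45/127 = 35.4% → the 2024 panel
Overall: Panel B 65/145 = 44.8%, the 2024 panel 69/172 = 40.1% → Panel B
The 2024 panel wins each proposal group but Panel B wins overall — the comparison reverses. The 2024 panel's proposals skew toward infrastructure, which has a lower base rate.

Yes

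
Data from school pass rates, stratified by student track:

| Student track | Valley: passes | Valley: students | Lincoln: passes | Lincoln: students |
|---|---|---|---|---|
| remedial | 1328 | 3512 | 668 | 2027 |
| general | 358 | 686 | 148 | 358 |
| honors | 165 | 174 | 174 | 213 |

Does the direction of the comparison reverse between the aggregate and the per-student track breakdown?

No

Remedial: Valley 1328/3512 = 37.8%, Lincoln 668/2027 = 33.0% → Valley
General: Valley 358/686 = 52.2%, Lincoln 148/358 = 41.3% → Valley
Honors: Valley 165/174 = 94.8%, Lincoln 174/213 = 81.7% → Valley
Overall: Valley 1851/4372 = 42.3%, Lincoln 990/2598 = 38.1% → Valley
Valley wins overall and in every student group — no reversal.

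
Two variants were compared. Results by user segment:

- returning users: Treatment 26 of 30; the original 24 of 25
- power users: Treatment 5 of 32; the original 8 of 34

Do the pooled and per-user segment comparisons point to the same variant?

Returning users: Treatment 26/30 = 86.7%, the original 24/25 = 96.0% → the original
Power users: Treatment 5/32 = 15.6%, the original 8/34 = 23.5% → the original
Overall: Treatment 31/62 = 50.0%, the original 32/59 = 54.2% → the original
The original wins overall and in every user group — no reversal.

Yes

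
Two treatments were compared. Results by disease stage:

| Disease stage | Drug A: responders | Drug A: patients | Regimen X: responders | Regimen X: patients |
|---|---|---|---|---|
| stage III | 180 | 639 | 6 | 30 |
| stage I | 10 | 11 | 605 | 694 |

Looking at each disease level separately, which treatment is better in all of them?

Stage III: Drug A 180/639 = 28.2%, Regimen X 6/30 = 20.0% → Drug A
Stage I: Drug A 10/11 = 90.9%, Regimen X 605/694 = 87.2% → Drug A
Drug A has the higher rate in both groups.

Drug A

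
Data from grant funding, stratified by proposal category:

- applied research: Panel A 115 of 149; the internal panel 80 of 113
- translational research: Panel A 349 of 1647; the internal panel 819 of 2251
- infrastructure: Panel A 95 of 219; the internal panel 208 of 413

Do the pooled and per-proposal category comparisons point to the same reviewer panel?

No

Applied research: Panel A 115/149 = 77.2%, the internal panel 80/113 = 70.8% → Panel A
Translational research: Panel A 349/1647 = 21.2%, the internal panel 819/2251 = 36.4% → the internal panel
Infrastructure: Panel A 95/219 = 43.4%, the internal panel 208/413 = 50.4% → the internal panel
Overall: Panel A 559/2015 = 27.7%, the internal panel 1107/2777 = 39.9% → the internal panel
Neither sweeps: Panel A wins 1 of 3 groups, the internal panel wins 2. The internal panel wins overall but not every group — no Simpson reversal.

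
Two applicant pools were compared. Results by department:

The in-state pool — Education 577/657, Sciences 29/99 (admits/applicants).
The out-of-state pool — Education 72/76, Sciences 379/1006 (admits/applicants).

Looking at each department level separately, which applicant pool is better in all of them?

Education: the in-state pool 577/657 = 87.8%, the out-of-state pool 72/76 = 94.7% → the out-of-state pool
Sciences: the in-state pool 29/99 = 29.3%, the out-of-state pool 379/1006 = 37.7% → the out-of-state pool
The out-of-state pool has the higher rate in both groups.

the out-of-state pool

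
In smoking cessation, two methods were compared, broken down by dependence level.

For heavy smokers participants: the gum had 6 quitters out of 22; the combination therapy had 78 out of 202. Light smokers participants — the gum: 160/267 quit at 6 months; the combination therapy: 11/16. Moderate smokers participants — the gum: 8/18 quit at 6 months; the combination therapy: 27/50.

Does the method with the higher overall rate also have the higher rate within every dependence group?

No

Heavy smokers: the gum 6/22 = 27.3%, the combination therapy 78/202 = 38.6% → the combination therapy
Light smokers: the gum 160/267 = 59.9%, the combination therapy 11/16 = 68.8% → the combination therapy
Moderate smokers: the gum 8/18 = 44.4%, the combination therapy 27/50 = 54.0% → the combination therapy
Overall: the gum 174/307 = 56.7%, the combination therapy 116/268 = 43.3% → the gum
The combination therapy wins each dependence group but the gum wins overall — the comparison reverses. The combination therapy's participants skew toward heavy smokers, which has a lower base rate.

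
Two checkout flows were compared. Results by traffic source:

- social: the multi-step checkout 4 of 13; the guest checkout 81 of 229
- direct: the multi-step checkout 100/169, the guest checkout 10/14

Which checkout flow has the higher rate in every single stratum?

Social: the multi-step checkout 4/13 = 30.8%, the guest checkout 81/229 = 35.4% → the guest checkout
Direct: the multi-step checkout 100/169 = 59.2%, the guest checkout 10/14 = 71.4% → the guest checkout
The guest checkout has the higher rate in both groups.

the guest checkout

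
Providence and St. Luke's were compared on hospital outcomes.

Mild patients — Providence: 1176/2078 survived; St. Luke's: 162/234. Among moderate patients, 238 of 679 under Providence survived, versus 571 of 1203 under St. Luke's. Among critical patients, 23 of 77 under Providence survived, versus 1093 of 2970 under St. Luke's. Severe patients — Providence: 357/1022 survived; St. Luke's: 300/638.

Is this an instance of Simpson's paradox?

Yes

Mild: Providence 1176/2078 = 56.6%, St. Luke's 162/234 = 69.2% → St. Luke's
Moderate: Providence 238/679 = 35.1%, St. Luke's 571/1203 = 47.5% → St. Luke's
Critical: Providence 23/77 = 29.9%, St. Luke's 1093/2970 = 36.8% → St. Luke's
Severe: Providence 357/1022 = 34.9%, St. Luke's 300/638 = 47.0% → St. Luke's
Overall: Providence 1794/3856 = 46.5%, St. Luke's 2126/5045 = 42.1% → Providence
St. Luke's wins each case group but Providence wins overall — the comparison reverses. St. Luke's's patients skew toward critical, which has a lower base rate.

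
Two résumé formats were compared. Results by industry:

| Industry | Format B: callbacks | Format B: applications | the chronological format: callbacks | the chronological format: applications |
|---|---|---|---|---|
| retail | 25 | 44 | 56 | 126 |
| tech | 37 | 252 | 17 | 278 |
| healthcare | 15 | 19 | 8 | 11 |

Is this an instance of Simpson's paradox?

Retail: Format B 25/44 = 56.8%, the chronological format 56/126 = 44.4% → Format B
Tech: Format B 37/252 = 14.7%, the chronological format 17/278 = 6.1% → Format B
Healthcare: Format B 15/19 = 78.9%, the chronological format 8/11 = 72.7% → Format B
Overall: Format B 77/315 = 24.4%, the chronological format 81/415 = 19.5% → Format B
Format B wins overall and in every industry group — no reversal.

No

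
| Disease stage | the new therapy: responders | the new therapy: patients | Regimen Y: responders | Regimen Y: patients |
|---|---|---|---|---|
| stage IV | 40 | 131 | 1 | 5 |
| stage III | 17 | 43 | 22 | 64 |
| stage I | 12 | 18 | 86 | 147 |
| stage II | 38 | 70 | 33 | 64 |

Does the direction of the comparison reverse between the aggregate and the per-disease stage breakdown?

Yes

Stage IV: the new therapy 40/131 = 30.5%, Regimen Y 1/5 = 20.0% → the new therapy
Stage III: the new therapy 17/43 = 39.5%, Regimen Y 22/64 = 34.4% → the new therapy
Stage I: the new therapy 12/18 = 66.7%, Regimen Y 86/147 = 58.5% → the new therapy
Stage II: the new therapy 38/70 = 54.3%, Regimen Y 33/64 = 51.6% → the new therapy
Overall: the new therapy 107/262 = 40.8%, Regimen Y 142/280 = 50.7% → Regimen Y
The new therapy wins each disease group but Regimen Y wins overall — the comparison reverses. The new therapy's patients skew toward stage IV, which has a lower base rate.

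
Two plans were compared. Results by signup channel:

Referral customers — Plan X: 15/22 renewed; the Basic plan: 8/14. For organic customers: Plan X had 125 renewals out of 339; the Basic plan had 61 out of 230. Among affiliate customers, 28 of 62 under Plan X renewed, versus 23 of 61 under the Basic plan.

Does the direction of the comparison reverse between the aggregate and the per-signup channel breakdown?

Referral: Plan X 15/22 = 68.2%, the Basic plan 8/14 = 57.1% → Plan X
Organic: Plan X 125/339 = 36.9%, the Basic plan 61/230 = 26.5% → Plan X
Affiliate: Plan X 28/62 = 45.2%, the Basic plan 23/61 = 37.7% → Plan X
Overall: Plan X 168/423 = 39.7%, the Basic plan 92/305 = 30.2% → Plan X
Plan X wins overall and in every signup group — no reversal.

No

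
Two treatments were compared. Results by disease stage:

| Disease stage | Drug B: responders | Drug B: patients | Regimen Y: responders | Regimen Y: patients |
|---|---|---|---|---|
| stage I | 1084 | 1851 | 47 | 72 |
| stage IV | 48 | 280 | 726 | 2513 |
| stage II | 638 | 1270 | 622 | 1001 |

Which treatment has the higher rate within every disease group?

Regimen Y

Stage I: Drug B 1084/1851 = 58.6%, Regimen Y 47/72 = 65.3% → Regimen Y
Stage IV: Drug B 48/280 = 17.1%, Regimen Y 726/2513 = 28.9% → Regimen Y
Stage II: Drug B 638/1270 = 50.2%, Regimen Y 622/1001 = 62.1% → Regimen Y
Regimen Y has the higher rate in all 3 groups.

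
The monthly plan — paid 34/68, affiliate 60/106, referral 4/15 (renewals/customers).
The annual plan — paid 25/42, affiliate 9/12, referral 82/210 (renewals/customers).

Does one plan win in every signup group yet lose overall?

Paid: the monthly plan 34/68 = 50.0%, the annual plan 25/42 = 59.5% → the annual plan
Affiliate: the monthly plan 60/106 = 56.6%, the annual plan 9/12 = 75.0% → the annual plan
Referral: the monthly plan 4/15 = 26.7%, the annual plan 82/210 = 39.0% → the annual plan
Overall: the monthly plan 98/189 = 51.9%, the annual plan 116/264 = 43.9% → the monthly plan
The annual plan wins each signup group but the monthly plan wins overall — the comparison reverses. The annual plan's customers skew toward referral, which has a lower base rate.

Yes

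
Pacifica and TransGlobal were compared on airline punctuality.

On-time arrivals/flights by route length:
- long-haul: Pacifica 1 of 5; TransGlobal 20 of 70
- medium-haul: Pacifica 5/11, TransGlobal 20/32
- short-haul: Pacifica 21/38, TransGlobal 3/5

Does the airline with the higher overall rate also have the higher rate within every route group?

Long-haul: Pacifica 1/5 = 20.0%, TransGlobal 20/70 = 28.6% → TransGlobal
Medium-haul: Pacifica 5/11 = 45.5%, TransGlobal 20/32 = 62.5% → TransGlobal
Short-haul: Pacifica 21/38 = 55.3%, TransGlobal 3/5 = 60.0% → TransGlobal
Overall: Pacifica 27/54 = 50.0%, TransGlobal 43/107 = 40.2% → Pacifica
TransGlobal wins each route group but Pacifica wins overall — the comparison reverses. TransGlobal's flights skew toward long-haul, which has a lower base rate.

No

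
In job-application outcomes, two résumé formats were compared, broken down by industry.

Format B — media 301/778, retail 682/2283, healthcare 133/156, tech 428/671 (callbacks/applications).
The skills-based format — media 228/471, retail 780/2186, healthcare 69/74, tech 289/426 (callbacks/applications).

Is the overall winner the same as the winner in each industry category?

Yes

Media: Format B 301/778 = 38.7%, the skills-based format 228/471 = 48.4% → the skills-based format
Retail: Format B 682/2283 = 29.9%, the skills-based format 780/2186 = 35.7% → the skills-based format
Healthcare: Format B 133/156 = 85.3%, the skills-based format 69/74 = 93.2% → the skills-based format
Tech: Format B 428/671 = 63.8%, the skills-based format 289/426 = 67.8% → the skills-based format
Overall: Format B 1544/3888 = 39.7%, the skills-based format 1366/3157 = 43.3% → the skills-based format
The skills-based format wins overall and in every industry group — no reversal.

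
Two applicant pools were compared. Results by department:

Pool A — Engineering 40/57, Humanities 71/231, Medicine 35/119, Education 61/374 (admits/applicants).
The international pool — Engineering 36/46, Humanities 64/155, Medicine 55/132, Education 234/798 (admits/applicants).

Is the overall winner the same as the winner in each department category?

Yes

Engineering: Pool A 40/57 = 70.2%, the international pool 36/46 = 78.3% → the international pool
Humanities: Pool A 71/231 = 30.7%, the international pool 64/155 = 41.3% → the international pool
Medicine: Pool A 35/119 = 29.4%, the international pool 55/132 = 41.7% → the international pool
Education: Pool A 61/374 = 16.3%, the international pool 234/798 = 29.3% → the international pool
Overall: Pool A 207/781 = 26.5%, the international pool 389/1131 = 34.4% → the international pool
The international pool wins overall and in every department group — no reversal.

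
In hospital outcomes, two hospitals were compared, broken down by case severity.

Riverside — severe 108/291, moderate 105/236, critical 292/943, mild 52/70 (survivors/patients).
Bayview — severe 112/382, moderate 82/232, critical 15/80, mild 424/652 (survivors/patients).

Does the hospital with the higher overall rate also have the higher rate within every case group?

Severe: Riverside 108/291 = 37.1%, Bayview 112/382 = 29.3% → Riverside
Moderate: Riverside 105/236 = 44.5%, Bayview 82/232 = 35.3% → Riverside
Critical: Riverside 292/943 = 31.0%, Bayview 15/80 = 18.8% → Riverside
Mild: Riverside 52/70 = 74.3%, Bayview 424/652 = 65.0% → Riverside
Overall: Riverside 557/1540 = 36.2%, Bayview 633/1346 = 47.0% → Bayview
Riverside wins each case group but Bayview wins overall — the comparison reverses. Riverside's patients skew toward critical, which has a lower base rate.

No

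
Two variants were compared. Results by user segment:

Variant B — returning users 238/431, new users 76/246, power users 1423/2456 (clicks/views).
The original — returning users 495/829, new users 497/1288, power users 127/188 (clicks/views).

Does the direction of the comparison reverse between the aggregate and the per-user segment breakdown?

Returning users: Variant B 238/431 = 55.2%, the original 495/829 = 59.7% → the original
New users: Variant B 76/246 = 30.9%, the original 497/1288 = 38.6% → the original
Power users: Variant B 1423/2456 = 57.9%, the original 127/188 = 67.6% → the original
Overall: Variant B 1737/3133 = 55.4%, the original 1119/2305 = 48.5% → Variant B
The original wins each user group but Variant B wins overall — the comparison reverses. The original's views skew toward new users, which has a lower base rate.

Yes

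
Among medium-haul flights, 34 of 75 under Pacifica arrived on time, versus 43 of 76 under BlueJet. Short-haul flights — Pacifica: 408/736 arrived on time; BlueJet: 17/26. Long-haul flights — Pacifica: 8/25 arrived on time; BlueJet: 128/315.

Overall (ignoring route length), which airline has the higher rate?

Medium-haul: Pacifica 34/75 = 45.3%, BlueJet 43/76 = 56.6% → BlueJet
Short-haul: Pacifica 408/736 = 55.4%, BlueJet 17/26 = 65.4% → BlueJet
Long-haul: Pacifica 8/25 = 32.0%, BlueJet 128/315 = 40.6% → BlueJet
Overall: Pacifica 450/836 = 53.8%, BlueJet 188/417 = 45.1% → Pacifica
(BlueJet wins every route group but Pacifica wins overall — BlueJet's flights skew toward the low-rate long-haul group.)

Pacifica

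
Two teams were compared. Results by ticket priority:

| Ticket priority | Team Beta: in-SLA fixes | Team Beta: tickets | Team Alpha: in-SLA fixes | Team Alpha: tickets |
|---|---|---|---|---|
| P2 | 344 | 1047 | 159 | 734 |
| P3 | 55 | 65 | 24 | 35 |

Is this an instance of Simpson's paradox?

No

P2: Team Beta 344/1047 = 32.9%, Team Alpha 159/734 = 21.7% → Team Beta
P3: Team Beta 55/65 = 84.6%, Team Alpha 24/35 = 68.6% → Team Beta
Overall: Team Beta 399/1112 = 35.9%, Team Alpha 183/769 = 23.8% → Team Beta
Team Beta wins overall and in every ticket group — no reversal.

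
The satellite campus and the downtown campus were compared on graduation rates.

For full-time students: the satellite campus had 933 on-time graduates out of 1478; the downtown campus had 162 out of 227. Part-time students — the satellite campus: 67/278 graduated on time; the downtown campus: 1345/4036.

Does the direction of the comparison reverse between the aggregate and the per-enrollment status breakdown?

Yes

Full-time: the satellite campus 933/1478 = 63.1%, the downtown campus 162/227 = 71.4% → the downtown campus
Part-time: the satellite campus 67/278 = 24.1%, the downtown campus 1345/4036 = 33.3% → the downtown campus
Overall: the satellite campus 1000/1756 = 56.9%, the downtown campus 1507/4263 = 35.4% → the satellite campus
The downtown campus wins each enrollment group but the satellite campus wins overall — the comparison reverses. The downtown campus's students skew toward part-time, which has a lower base rate.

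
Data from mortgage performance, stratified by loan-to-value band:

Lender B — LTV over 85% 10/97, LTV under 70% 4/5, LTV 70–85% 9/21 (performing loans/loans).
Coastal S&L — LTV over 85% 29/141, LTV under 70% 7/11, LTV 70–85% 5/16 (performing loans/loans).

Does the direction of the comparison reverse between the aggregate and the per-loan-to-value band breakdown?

No

LTV over 85%: Lender B 10/97 = 10.3%, Coastal S&L 29/141 = 20.6% → Coastal S&L
LTV under 70%: Lender B 4/5 = 80.0%, Coastal S&L 7/11 = 63.6% → Lender B
LTV 70–85%: Lender B 9/21 = 42.9%, Coastal S&L 5/16 = 31.2% → Lender B
Overall: Lender B 23/123 = 18.7%, Coastal S&L 41/168 = 24.4% → Coastal S&L
Neither sweeps: Lender B wins 2 of 3 groups, Coastal S&L wins 1. Coastal S&L wins overall but not every group — no Simpson reversal.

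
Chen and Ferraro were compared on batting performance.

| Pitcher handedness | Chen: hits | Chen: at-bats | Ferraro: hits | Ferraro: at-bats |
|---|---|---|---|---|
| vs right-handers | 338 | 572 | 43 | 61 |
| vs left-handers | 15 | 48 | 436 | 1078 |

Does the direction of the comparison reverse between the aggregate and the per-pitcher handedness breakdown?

Vs right-handers: Chen 338/572 = 59.1%, Ferraro 43/61 = 70.5% → Ferraro
Vs left-handers: Chen 15/48 = 31.2%, Ferraro 436/1078 = 40.4% → Ferraro
Overall: Chen 353/620 = 56.9%, Ferraro 479/1139 = 42.1% → Chen
Ferraro wins each pitcher group but Chen wins overall — the comparison reverses. Ferraro's at-bats skew toward vs left-handers, which has a lower base rate.

Yes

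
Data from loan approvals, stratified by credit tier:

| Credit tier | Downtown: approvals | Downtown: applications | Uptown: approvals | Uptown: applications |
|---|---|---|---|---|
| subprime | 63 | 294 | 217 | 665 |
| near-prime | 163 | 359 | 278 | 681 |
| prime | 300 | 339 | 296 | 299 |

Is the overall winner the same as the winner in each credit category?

Subprime: Downtown 63/294 = 21.4%, Uptown 217/665 = 32.6% → Uptown
Near-prime: Downtown 163/359 = 45.4%, Uptown 278/681 = 40.8% → Downtown
Prime: Downtown 300/339 = 88.5%, Uptown 296/299 = 99.0% → Uptown
Overall: Downtown 526/992 = 53.0%, Uptown 791/1645 = 48.1% → Downtown
Neither sweeps: Downtown wins 1 of 3 groups, Uptown wins 2. Downtown wins overall but not every group — no Simpson reversal.

No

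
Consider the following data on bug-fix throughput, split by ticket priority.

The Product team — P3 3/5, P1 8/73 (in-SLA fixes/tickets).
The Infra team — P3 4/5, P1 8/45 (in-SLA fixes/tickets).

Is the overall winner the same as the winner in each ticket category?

P3: the Product team 3/5 = 60.0%, the Infra team 4/5 = 80.0% → the Infra team
P1: the Product team 8/73 = 11.0%, the Infra team 8/45 = 17.8% → the Infra team
Overall: the Product team 11/78 = 14.1%, the Infra team 12/50 = 24.0% → the Infra team
The Infra team wins overall and in every ticket group — no reversal.

Yes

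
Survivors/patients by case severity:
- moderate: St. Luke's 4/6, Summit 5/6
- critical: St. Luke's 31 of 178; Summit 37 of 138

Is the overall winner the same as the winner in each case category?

Yes

Moderate: St. Luke's 4/6 = 66.7%, Summit 5/6 = 83.3% → Summit
Critical: St. Luke's 31/178 = 17.4%, Summit 37/138 = 26.8% → Summit
Overall: St. Luke's 35/184 = 19.0%, Summit 42/144 = 29.2% → Summit
Summit wins overall and in every case group — no reversal.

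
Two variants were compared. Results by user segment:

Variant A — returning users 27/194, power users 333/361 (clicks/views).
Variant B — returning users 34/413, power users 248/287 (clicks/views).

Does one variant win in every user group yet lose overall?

No

Returning users: Variant A 27/194 = 13.9%, Variant B 34/413 = 8.2% → Variant A
Power users: Variant A 333/361 = 92.2%, Variant B 248/287 = 86.4% → Variant A
Overall: Variant A 360/555 = 64.9%, Variant B 282/700 = 40.3% → Variant A
Variant A wins overall and in every user group — no reversal.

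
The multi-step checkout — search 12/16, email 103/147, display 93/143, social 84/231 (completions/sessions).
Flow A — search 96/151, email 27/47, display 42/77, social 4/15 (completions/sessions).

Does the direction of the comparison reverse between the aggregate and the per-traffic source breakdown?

Search: the multi-step checkout 12/16 = 75.0%, Flow A 96/151 = 63.6% → the multi-step checkout
Email: the multi-step checkout 103/147 = 70.1%, Flow A 27/47 = 57.4% → the multi-step checkout
Display: the multi-step checkout 93/143 = 65.0%, Flow A 42/77 = 54.5% → the multi-step checkout
Social: the multi-step checkout 84/231 = 36.4%, Flow A 4/15 = 26.7% → the multi-step checkout
Overall: the multi-step checkout 292/537 = 54.4%, Flow A 169/290 = 58.3% → Flow A
The multi-step checkout wins each traffic group but Flow A wins overall — the comparison reverses. The multi-step checkout's sessions skew toward social, which has a lower base rate.

Yes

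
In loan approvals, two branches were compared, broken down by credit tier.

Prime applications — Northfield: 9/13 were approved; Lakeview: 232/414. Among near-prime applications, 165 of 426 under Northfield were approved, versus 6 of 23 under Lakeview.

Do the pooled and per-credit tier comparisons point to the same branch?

Prime: Northfield 9/13 = 69.2%, Lakeview 232/414 = 56.0% → Northfield
Near-prime: Northfield 165/426 = 38.7%, Lakeview 6/23 = 26.1% → Northfield
Overall: Northfield 174/439 = 39.6%, Lakeview 238/437 = 54.5% → Lakeview
Northfield wins each credit group but Lakeview wins overall — the comparison reverses. Northfield's applications skew toward near-prime, which has a lower base rate.

No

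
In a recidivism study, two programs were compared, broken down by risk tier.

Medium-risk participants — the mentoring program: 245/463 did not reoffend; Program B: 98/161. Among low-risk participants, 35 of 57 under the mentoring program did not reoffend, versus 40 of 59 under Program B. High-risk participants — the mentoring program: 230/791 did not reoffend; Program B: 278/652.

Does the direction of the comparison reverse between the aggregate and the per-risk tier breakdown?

Medium-risk: the mentoring program 245/463 = 52.9%, Program B 98/161 = 60.9% → Program B
Low-risk: the mentoring program 35/57 = 61.4%, Program B 40/59 = 67.8% → Program B
High-risk: the mentoring program 230/791 = 29.1%, Program B 278/652 = 42.6% → Program B
Overall: the mentoring program 510/1311 = 38.9%, Program B 416/872 = 47.7% → Program B
Program B wins overall and in every risk group — no reversal.

No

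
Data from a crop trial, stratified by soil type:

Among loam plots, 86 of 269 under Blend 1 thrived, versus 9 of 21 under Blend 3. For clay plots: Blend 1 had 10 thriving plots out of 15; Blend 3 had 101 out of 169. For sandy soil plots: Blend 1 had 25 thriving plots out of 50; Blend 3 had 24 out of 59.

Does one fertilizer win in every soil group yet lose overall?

No

Loam: Blend 1 86/269 = 32.0%, Blend 3 9/21 = 42.9% → Blend 3
Clay: Blend 1 10/15 = 66.7%, Blend 3 101/169 = 59.8% → Blend 1
Sandy soil: Blend 1 25/50 = 50.0%, Blend 3 24/59 = 40.7% → Blend 1
Overall: Blend 1 121/334 = 36.2%, Blend 3 134/249 = 53.8% → Blend 3
Neither sweeps: Blend 1 wins 2 of 3 groups, Blend 3 wins 1. Blend 3 wins overall but not every group — no Simpson reversal.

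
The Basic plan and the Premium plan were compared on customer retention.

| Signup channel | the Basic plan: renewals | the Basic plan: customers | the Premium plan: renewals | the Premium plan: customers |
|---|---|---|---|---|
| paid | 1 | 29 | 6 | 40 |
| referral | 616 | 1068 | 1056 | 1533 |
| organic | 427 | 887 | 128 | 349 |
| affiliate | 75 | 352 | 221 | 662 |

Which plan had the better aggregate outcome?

Paid: the Basic plan 1/29 = 3.4%, the Premium plan 6/40 = 15.0% → the Premium plan
Referral: the Basic plan 616/1068 = 57.7%, the Premium plan 1056/1533 = 68.9% → the Premium plan
Organic: the Basic plan 427/887 = 48.1%, the Premium plan 128/349 = 36.7% → the Basic plan
Affiliate: the Basic plan 75/352 = 21.3%, the Premium plan 221/662 = 33.4% → the Premium plan
Overall: the Basic plan 1119/2336 = 47.9%, the Premium plan 1411/2584 = 54.6% → the Premium plan
(Neither sweeps every signup group, but the Premium plan has the higher pooled rate.)

the Premium plan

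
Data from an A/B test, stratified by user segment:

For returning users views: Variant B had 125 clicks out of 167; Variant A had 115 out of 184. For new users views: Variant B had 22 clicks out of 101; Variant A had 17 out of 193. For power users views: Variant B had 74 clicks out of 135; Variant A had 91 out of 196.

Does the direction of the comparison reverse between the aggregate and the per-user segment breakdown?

No

Returning users: Variant B 125/167 = 74.9%, Variant A 115/184 = 62.5% → Variant B
New users: Variant B 22/101 = 21.8%, Variant A 17/193 = 8.8% → Variant B
Power users: Variant B 74/135 = 54.8%, Variant A 91/196 = 46.4% → Variant B
Overall: Variant B 221/403 = 54.8%, Variant A 223/573 = 38.9% → Variant B
Variant B wins overall and in every user group — no reversal.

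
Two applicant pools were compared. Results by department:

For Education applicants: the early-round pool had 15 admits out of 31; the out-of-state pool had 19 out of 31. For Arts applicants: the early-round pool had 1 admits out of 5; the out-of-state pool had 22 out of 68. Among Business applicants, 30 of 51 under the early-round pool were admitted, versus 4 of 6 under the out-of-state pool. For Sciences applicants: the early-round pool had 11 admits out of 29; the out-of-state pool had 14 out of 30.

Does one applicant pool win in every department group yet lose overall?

Education: the early-round pool 15/31 = 48.4%, the out-of-state pool 19/31 = 61.3% → the out-of-state pool
Arts: the early-round pool 1/5 = 20.0%, the out-of-state pool 22/68 = 32.4% → the out-of-state pool
Business: the early-round pool 30/51 = 58.8%, the out-of-state pool 4/6 = 66.7% → the out-of-state pool
Sciences: the early-round pool 11/29 = 37.9%, the out-of-state pool 14/30 = 46.7% → the out-of-state pool
Overall: the early-round pool 57/116 = 49.1%, the out-of-state pool 59/135 = 43.7% → the early-round pool
The out-of-state pool wins each department group but the early-round pool wins overall — the comparison reverses. The out-of-state pool's applicants skew toward Arts, which has a lower base rate.

Yes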